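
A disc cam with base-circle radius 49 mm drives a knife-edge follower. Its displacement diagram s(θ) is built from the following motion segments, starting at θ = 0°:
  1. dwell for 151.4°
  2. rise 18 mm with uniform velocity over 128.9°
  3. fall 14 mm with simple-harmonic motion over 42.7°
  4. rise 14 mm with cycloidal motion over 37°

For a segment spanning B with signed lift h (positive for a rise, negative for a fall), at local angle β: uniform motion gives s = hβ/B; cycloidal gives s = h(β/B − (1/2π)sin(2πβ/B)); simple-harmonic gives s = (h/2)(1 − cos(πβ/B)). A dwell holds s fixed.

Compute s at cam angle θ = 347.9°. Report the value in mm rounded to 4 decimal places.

seg 1 [0°–151.4°] dwell: s stays 0.0000
seg 2 [151.4°–280.3°] uniform, h=18: full span → s += 18 → s = 18.0000
seg 3 [280.3°–323°] simple-harmonic, h=-14: full span → s += -14 → s = 4.0000
seg 4 [323°–360°] cycloidal, h=14: θ=347.9° here. β=24.9, B=37. 14·(0.6730 − sin(2π·0.6730)/(2π)) = 11.3939 → s = 15.3939

15.3939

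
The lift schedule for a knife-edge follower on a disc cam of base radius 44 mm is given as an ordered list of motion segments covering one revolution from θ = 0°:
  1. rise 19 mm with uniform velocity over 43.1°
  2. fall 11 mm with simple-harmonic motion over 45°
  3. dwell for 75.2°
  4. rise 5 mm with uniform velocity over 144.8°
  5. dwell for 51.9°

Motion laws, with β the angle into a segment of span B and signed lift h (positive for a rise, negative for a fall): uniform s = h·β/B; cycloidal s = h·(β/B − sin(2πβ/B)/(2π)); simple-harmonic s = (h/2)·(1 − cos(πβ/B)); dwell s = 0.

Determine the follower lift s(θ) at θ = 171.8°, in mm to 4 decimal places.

seg 1 [0°–43.1°] uniform, h=19: full span → s += 19 → s = 19.0000
seg 2 [43.1°–88.1°] simple-harmonic, h=-11: full span → s += -11 → s = 8.0000
seg 3 [88.1°–163.3°] dwell: s stays 8.0000
seg 4 [163.3°–308.1°] uniform, h=5: θ=171.8° here. β=8.5, B=144.8. 5·8.5/144.8 = 0.2935 → s = 8.2935

8.2935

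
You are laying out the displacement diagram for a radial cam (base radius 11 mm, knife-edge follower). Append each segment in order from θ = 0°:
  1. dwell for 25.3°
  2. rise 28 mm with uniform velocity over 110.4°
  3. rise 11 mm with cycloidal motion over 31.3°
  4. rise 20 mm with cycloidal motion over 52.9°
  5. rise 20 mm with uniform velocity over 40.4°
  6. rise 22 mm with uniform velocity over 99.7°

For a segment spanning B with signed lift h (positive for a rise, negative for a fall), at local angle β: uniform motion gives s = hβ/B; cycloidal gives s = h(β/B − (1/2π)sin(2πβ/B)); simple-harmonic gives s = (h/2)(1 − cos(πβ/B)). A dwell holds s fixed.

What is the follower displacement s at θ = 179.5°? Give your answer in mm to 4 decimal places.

seg 1 [0°–25.3°] dwell: s stays 0.0000
seg 2 [25.3°–135.7°] uniform, h=28: full span → s += 28 → s = 28.0000
seg 3 [135.7°–167°] cycloidal, h=11: full span → s += 11 → s = 39.0000
seg 4 [167°–219.9°] cycloidal, h=20: θ=179.5° here. β=12.5, B=52.9. 20·(0.2363 − sin(2π·0.2363)/(2π)) = 1.5546 → s = 40.5546

40.5546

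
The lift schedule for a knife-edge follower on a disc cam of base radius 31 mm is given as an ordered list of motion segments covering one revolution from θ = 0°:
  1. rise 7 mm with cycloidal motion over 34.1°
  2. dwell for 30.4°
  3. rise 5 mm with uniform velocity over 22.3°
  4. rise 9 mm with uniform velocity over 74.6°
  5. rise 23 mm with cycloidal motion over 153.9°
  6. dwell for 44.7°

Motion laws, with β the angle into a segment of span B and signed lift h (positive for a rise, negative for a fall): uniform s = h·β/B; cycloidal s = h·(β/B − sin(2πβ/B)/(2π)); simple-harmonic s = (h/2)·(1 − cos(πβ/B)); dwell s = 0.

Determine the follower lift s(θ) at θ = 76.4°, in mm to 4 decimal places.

seg 1 [0°–34.1°] cycloidal, h=7: full span → s += 7 → s = 7.0000
seg 2 [34.1°–64.5°] dwell: s stays 7.0000
seg 3 [64.5°–86.8°] uniform, h=5: θ=76.4° here. β=11.9, B=22.3. 5·11.9/22.3 = 2.6682 → s = 9.6682

9.6682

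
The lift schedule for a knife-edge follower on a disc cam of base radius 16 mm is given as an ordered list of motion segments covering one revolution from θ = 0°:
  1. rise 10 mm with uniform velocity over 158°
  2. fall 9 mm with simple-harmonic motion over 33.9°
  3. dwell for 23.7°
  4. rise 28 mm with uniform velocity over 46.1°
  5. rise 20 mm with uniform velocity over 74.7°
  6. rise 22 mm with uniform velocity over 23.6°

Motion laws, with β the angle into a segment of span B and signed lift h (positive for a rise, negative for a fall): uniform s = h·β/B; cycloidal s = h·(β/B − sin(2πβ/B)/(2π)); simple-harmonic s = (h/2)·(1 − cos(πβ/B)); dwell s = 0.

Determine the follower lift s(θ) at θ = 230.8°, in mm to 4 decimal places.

seg 1 [0°–158°] uniform, h=10: full span → s += 10 → s = 10.0000
seg 2 [158°–191.9°] simple-harmonic, h=-9: full span → s += -9 → s = 1.0000
seg 3 [191.9°–215.6°] dwell: s stays 1.0000
seg 4 [215.6°–261.7°] uniform, h=28: θ=230.8° here. β=15.2, B=46.1. 28·15.2/46.1 = 9.2321 → s = 10.2321

10.2321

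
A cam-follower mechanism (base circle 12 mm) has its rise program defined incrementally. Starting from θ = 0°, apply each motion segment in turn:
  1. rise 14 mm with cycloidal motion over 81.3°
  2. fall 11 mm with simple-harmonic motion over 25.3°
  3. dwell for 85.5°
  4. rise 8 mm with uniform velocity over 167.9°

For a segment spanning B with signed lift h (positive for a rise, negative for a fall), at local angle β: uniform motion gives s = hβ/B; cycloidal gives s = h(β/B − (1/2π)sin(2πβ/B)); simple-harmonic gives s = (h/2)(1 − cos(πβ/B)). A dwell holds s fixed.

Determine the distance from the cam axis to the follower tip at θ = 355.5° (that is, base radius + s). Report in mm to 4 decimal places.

seg 1 [0°–81.3°] cycloidal, h=14: full span → s += 14 → s = 14.0000
seg 2 [81.3°–106.6°] simple-harmonic, h=-11: full span → s += -11 → s = 3.0000
seg 3 [106.6°–192.1°] dwell: s stays 3.0000
seg 4 [192.1°–360°] uniform, h=8: θ=355.5° here. β=163.4, B=167.9. 8·163.4/167.9 = 7.7856 → s = 10.7856
radial distance = base radius + s = 12 + 10.7856 = 22.7856

22.7856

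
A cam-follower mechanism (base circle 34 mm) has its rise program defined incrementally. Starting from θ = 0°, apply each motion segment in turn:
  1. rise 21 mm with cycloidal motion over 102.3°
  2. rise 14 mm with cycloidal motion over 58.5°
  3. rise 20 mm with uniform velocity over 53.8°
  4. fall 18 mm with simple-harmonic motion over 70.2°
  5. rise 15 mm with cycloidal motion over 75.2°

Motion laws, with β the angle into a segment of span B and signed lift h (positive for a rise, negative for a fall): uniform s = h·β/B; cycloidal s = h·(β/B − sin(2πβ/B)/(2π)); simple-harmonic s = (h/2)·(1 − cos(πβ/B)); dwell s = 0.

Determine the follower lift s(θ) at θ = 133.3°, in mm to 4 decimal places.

seg 1 [0°–102.3°] cycloidal, h=21: full span → s += 21 → s = 21.0000
seg 2 [102.3°–160.8°] cycloidal, h=14: θ=133.3° here. β=31, B=58.5. 14·(0.5299 − sin(2π·0.5299)/(2π)) = 7.8351 → s = 28.8351

28.8351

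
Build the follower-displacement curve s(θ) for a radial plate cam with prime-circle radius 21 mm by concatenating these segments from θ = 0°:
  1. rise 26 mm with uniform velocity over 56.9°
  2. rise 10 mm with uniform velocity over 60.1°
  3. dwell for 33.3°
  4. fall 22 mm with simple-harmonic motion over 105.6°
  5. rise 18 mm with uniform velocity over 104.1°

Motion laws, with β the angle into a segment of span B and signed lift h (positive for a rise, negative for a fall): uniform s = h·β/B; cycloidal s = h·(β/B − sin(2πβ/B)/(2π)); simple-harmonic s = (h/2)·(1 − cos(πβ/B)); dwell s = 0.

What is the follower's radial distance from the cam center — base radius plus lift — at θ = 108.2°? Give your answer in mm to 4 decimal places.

seg 1 [0°–56.9°] uniform, h=26: full span → s += 26 → s = 26.0000
seg 2 [56.9°–117°] uniform, h=10: θ=108.2° here. β=51.3, B=60.1. 10·51.3/60.1 = 8.5358 → s = 34.5358
radial distance = base radius + s = 21 + 34.5358 = 55.5358

55.5358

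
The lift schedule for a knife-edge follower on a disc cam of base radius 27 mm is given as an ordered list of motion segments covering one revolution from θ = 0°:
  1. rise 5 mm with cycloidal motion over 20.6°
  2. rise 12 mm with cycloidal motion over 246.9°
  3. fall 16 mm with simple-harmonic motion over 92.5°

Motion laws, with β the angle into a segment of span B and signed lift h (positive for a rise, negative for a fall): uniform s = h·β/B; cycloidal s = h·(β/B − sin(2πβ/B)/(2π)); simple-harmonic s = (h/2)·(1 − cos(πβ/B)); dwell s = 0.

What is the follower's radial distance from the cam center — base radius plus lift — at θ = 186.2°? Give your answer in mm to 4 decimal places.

seg 1 [0°–20.6°] cycloidal, h=5: full span → s += 5 → s = 5.0000
seg 2 [20.6°–267.5°] cycloidal, h=12: θ=186.2° here. β=165.6, B=246.9. 12·(0.6707 − sin(2π·0.6707)/(2π)) = 9.7264 → s = 14.7264
radial distance = base radius + s = 27 + 14.7264 = 41.7264

41.7264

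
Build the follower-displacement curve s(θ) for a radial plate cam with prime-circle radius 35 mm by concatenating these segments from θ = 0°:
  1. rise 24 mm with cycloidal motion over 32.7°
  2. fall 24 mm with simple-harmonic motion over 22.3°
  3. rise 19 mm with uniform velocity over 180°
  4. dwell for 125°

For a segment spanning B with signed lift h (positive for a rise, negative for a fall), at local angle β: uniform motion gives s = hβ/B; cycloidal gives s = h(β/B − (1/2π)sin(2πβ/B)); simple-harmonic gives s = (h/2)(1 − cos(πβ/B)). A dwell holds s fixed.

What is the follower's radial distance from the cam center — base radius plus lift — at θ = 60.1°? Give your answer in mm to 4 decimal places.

seg 1 [0°–32.7°] cycloidal, h=24: full span → s += 24 → s = 24.0000
seg 2 [32.7°–55°] simple-harmonic, h=-24: full span → s += -24 → s = 0.0000
seg 3 [55°–235°] uniform, h=19: θ=60.1° here. β=5.1, B=180. 19·5.1/180 = 0.5383 → s = 0.5383
radial distance = base radius + s = 35 + 0.5383 = 35.5383

35.5383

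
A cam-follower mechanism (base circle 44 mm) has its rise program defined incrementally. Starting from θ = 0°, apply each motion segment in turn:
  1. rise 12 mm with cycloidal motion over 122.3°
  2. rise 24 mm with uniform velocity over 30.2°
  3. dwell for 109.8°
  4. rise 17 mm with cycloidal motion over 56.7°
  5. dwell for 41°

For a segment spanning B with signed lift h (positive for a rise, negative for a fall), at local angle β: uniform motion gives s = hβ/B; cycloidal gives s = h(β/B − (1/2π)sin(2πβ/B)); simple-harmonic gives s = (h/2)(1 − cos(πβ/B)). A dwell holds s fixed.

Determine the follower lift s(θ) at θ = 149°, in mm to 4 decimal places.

seg 1 [0°–122.3°] cycloidal, h=12: full span → s += 12 → s = 12.0000
seg 2 [122.3°–152.5°] uniform, h=24: θ=149° here. β=26.7, B=30.2. 24·26.7/30.2 = 21.2185 → s = 33.2185

33.2185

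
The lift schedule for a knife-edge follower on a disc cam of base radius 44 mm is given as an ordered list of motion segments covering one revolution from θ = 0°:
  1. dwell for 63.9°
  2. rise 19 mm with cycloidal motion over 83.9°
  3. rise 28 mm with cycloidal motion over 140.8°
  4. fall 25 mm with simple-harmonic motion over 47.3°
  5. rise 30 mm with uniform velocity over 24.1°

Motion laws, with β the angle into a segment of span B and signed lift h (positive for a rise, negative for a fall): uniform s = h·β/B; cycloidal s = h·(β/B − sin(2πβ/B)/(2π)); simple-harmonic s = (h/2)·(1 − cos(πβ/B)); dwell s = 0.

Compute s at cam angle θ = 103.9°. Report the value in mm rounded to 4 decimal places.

seg 1 [0°–63.9°] dwell: s stays 0.0000
seg 2 [63.9°–147.8°] cycloidal, h=19: θ=103.9° here. β=40, B=83.9. 19·(0.4768 − sin(2π·0.4768)/(2π)) = 8.6184 → s = 8.6184

8.6184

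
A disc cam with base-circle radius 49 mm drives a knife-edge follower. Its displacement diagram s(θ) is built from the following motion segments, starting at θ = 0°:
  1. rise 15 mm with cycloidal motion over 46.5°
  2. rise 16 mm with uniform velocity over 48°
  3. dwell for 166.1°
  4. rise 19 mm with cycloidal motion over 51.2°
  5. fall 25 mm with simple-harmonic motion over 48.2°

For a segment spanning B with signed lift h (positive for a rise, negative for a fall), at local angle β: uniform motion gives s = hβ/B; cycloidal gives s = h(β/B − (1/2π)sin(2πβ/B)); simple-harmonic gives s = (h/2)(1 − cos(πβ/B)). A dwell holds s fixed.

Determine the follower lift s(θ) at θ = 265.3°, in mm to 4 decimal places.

seg 1 [0°–46.5°] cycloidal, h=15: full span → s += 15 → s = 15.0000
seg 2 [46.5°–94.5°] uniform, h=16: full span → s += 16 → s = 31.0000
seg 3 [94.5°–260.6°] dwell: s stays 31.0000
seg 4 [260.6°–311.8°] cycloidal, h=19: θ=265.3° here. β=4.7, B=51.2. 19·(0.0918 − sin(2π·0.0918)/(2π)) = 0.0951 → s = 31.0951

31.0951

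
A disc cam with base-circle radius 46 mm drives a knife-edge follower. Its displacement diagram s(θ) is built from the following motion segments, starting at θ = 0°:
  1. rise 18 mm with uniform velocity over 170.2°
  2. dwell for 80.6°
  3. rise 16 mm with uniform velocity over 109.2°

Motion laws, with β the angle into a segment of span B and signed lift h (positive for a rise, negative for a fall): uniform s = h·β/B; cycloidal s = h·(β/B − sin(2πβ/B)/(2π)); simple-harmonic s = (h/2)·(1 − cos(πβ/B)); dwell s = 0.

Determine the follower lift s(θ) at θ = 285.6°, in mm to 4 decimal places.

seg 1 [0°–170.2°] uniform, h=18: full span → s += 18 → s = 18.0000
seg 2 [170.2°–250.8°] dwell: s stays 18.0000
seg 3 [250.8°–360°] uniform, h=16: θ=285.6° here. β=34.8, B=109.2. 16·34.8/109.2 = 5.0989 → s = 23.0989

23.0989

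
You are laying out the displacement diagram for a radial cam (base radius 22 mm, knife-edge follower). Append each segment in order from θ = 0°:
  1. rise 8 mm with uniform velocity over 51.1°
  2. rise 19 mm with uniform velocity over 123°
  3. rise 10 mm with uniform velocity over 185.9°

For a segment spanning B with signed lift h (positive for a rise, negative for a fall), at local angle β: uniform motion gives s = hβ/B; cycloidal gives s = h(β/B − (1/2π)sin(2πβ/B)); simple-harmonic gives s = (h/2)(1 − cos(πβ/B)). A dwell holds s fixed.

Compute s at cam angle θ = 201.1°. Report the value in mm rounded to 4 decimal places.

seg 1 [0°–51.1°] uniform, h=8: full span → s += 8 → s = 8.0000
seg 2 [51.1°–174.1°] uniform, h=19: full span → s += 19 → s = 27.0000
seg 3 [174.1°–360°] uniform, h=10: θ=201.1° here. β=27, B=185.9. 10·27/185.9 = 1.4524 → s = 28.4524

28.4524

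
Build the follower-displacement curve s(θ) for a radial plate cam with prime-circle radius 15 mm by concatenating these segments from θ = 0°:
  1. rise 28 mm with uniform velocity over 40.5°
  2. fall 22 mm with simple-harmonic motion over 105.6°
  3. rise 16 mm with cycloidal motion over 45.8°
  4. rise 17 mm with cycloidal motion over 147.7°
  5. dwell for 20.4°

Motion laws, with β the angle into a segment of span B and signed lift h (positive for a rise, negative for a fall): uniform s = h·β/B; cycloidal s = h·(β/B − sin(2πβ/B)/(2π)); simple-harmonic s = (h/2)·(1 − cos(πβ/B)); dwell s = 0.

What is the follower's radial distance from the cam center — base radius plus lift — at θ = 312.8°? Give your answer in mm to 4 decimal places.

seg 1 [0°–40.5°] uniform, h=28: full span → s += 28 → s = 28.0000
seg 2 [40.5°–146.1°] simple-harmonic, h=-22: full span → s += -22 → s = 6.0000
seg 3 [146.1°–191.9°] cycloidal, h=16: full span → s += 16 → s = 22.0000
seg 4 [191.9°–339.6°] cycloidal, h=17: θ=312.8° here. β=120.9, B=147.7. 17·(0.8186 − sin(2π·0.8186)/(2π)) = 16.3739 → s = 38.3739
radial distance = base radius + s = 15 + 38.3739 = 53.3739

53.3739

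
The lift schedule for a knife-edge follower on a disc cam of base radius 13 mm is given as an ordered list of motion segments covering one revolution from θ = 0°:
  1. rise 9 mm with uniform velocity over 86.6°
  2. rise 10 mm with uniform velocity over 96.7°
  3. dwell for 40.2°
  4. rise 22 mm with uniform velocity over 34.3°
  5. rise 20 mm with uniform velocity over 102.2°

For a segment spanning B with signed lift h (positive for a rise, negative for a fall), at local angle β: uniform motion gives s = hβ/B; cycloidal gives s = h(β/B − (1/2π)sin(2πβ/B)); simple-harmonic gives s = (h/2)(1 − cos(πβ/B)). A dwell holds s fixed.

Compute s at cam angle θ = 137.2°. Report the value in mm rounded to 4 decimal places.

seg 1 [0°–86.6°] uniform, h=9: full span → s += 9 → s = 9.0000
seg 2 [86.6°–183.3°] uniform, h=10: θ=137.2° here. β=50.6, B=96.7. 10·50.6/96.7 = 5.2327 → s = 14.2327

14.2327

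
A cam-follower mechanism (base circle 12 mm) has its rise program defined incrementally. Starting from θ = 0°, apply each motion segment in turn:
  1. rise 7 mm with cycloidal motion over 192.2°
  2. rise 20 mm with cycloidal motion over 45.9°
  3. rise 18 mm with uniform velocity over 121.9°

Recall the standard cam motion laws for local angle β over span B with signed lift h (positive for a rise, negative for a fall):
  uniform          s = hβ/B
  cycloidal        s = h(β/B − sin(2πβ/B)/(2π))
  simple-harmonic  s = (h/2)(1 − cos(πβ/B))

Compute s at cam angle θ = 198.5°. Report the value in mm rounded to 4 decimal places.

seg 1 [0°–192.2°] cycloidal, h=7: full span → s += 7 → s = 7.0000
seg 2 [192.2°–238.1°] cycloidal, h=20: θ=198.5° here. β=6.3, B=45.9. 20·(0.1373 − sin(2π·0.1373)/(2π)) = 0.3278 → s = 7.3278

7.3278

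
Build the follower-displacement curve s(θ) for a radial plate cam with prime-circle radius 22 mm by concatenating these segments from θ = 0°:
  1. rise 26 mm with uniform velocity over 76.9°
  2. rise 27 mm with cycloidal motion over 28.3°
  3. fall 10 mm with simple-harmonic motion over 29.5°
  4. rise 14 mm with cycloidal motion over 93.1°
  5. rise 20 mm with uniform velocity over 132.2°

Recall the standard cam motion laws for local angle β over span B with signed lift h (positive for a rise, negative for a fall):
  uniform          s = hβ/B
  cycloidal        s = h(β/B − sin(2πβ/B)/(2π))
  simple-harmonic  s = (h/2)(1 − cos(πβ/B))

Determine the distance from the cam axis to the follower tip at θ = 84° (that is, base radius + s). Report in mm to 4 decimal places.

seg 1 [0°–76.9°] uniform, h=26: full span → s += 26 → s = 26.0000
seg 2 [76.9°–105.2°] cycloidal, h=27: θ=84° here. β=7.1, B=28.3. 27·(0.2509 − sin(2π·0.2509)/(2π)) = 2.4767 → s = 28.4767
radial distance = base radius + s = 22 + 28.4767 = 50.4767

50.4767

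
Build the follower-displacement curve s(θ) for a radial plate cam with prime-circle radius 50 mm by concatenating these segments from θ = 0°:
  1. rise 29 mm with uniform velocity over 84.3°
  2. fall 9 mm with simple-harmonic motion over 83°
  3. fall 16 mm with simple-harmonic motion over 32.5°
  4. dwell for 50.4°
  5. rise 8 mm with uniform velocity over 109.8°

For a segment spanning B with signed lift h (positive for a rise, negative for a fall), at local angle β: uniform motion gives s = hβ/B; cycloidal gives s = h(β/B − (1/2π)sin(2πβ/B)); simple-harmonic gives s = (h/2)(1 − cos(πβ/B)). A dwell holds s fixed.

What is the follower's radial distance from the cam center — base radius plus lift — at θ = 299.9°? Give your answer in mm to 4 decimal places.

seg 1 [0°–84.3°] uniform, h=29: full span → s += 29 → s = 29.0000
seg 2 [84.3°–167.3°] simple-harmonic, h=-9: full span → s += -9 → s = 20.0000
seg 3 [167.3°–199.8°] simple-harmonic, h=-16: full span → s += -16 → s = 4.0000
seg 4 [199.8°–250.2°] dwell: s stays 4.0000
seg 5 [250.2°–360°] uniform, h=8: θ=299.9° here. β=49.7, B=109.8. 8·49.7/109.8 = 3.6211 → s = 7.6211
radial distance = base radius + s = 50 + 7.6211 = 57.6211

57.6211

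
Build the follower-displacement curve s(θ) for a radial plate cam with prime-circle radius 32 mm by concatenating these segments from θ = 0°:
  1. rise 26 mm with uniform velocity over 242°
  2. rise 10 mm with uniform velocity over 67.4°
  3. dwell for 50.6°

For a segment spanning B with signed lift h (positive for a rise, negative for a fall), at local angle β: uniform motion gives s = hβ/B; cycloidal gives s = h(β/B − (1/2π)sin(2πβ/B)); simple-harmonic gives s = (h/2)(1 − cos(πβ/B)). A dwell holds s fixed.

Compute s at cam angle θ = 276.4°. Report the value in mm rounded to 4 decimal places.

seg 1 [0°–242°] uniform, h=26: full span → s += 26 → s = 26.0000
seg 2 [242°–309.4°] uniform, h=10: θ=276.4° here. β=34.4, B=67.4. 10·34.4/67.4 = 5.1039 → s = 31.1039

31.1039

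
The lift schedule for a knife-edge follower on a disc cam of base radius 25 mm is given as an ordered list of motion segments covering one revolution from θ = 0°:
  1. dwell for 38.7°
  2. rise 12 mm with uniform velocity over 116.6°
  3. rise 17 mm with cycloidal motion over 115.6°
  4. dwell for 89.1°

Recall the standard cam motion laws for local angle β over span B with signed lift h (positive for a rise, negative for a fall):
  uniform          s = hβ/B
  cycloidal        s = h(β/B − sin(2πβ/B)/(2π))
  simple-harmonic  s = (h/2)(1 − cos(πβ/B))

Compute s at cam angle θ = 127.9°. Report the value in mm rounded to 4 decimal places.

seg 1 [0°–38.7°] dwell: s stays 0.0000
seg 2 [38.7°–155.3°] uniform, h=12: θ=127.9° here. β=89.2, B=116.6. 12·89.2/116.6 = 9.1801 → s = 9.1801

9.1801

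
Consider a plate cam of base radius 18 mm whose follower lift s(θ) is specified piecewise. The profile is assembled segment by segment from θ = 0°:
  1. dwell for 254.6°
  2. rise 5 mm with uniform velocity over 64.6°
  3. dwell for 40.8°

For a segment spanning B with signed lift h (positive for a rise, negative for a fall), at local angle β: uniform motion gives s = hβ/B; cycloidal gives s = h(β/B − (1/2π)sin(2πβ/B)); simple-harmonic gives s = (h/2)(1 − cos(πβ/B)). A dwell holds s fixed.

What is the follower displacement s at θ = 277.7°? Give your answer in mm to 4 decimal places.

seg 1 [0°–254.6°] dwell: s stays 0.0000
seg 2 [254.6°–319.2°] uniform, h=5: θ=277.7° here. β=23.1, B=64.6. 5·23.1/64.6 = 1.7879 → s = 1.7879

1.7879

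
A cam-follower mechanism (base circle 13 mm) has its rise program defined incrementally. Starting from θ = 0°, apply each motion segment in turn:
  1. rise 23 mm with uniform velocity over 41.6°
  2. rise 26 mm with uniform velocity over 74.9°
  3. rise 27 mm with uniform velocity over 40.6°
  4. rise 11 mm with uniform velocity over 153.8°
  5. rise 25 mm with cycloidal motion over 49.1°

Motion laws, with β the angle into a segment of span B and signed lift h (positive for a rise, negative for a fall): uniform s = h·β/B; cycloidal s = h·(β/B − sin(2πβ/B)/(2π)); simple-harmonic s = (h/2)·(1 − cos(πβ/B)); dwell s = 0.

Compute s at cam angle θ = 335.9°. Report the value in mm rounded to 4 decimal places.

seg 1 [0°–41.6°] uniform, h=23: full span → s += 23 → s = 23.0000
seg 2 [41.6°–116.5°] uniform, h=26: full span → s += 26 → s = 49.0000
seg 3 [116.5°–157.1°] uniform, h=27: full span → s += 27 → s = 76.0000
seg 4 [157.1°–310.9°] uniform, h=11: full span → s += 11 → s = 87.0000
seg 5 [310.9°–360°] cycloidal, h=25: θ=335.9° here. β=25, B=49.1. 25·(0.5092 − sin(2π·0.5092)/(2π)) = 12.9581 → s = 99.9581

99.9581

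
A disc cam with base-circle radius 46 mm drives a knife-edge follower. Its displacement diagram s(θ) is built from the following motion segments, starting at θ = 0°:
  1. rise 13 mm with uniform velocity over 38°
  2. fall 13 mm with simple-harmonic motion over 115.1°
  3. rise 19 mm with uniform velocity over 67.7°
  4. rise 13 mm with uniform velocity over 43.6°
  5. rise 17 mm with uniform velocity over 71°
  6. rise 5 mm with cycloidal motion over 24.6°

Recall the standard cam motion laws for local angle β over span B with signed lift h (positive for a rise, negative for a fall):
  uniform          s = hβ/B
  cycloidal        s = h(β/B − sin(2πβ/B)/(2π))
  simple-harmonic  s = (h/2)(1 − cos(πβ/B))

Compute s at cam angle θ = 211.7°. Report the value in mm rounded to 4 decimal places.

seg 1 [0°–38°] uniform, h=13: full span → s += 13 → s = 13.0000
seg 2 [38°–153.1°] simple-harmonic, h=-13: full span → s += -13 → s = 0.0000
seg 3 [153.1°–220.8°] uniform, h=19: θ=211.7° here. β=58.6, B=67.7. 19·58.6/67.7 = 16.4461 → s = 16.4461

16.4461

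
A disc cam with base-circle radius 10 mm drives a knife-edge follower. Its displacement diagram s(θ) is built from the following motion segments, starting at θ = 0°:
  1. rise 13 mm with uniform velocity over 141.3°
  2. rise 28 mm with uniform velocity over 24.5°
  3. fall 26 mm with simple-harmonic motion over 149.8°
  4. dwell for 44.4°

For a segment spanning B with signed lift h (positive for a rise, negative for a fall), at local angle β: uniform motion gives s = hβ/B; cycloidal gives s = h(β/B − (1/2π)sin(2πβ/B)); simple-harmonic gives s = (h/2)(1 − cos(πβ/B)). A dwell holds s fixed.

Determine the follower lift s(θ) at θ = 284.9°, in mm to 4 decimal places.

seg 1 [0°–141.3°] uniform, h=13: full span → s += 13 → s = 13.0000
seg 2 [141.3°–165.8°] uniform, h=28: full span → s += 28 → s = 41.0000
seg 3 [165.8°–315.6°] simple-harmonic, h=-26: θ=284.9° here. β=119.1, B=149.8. -26/2·(1 − cos(π·0.7951)) = -23.3974 → s = 17.6026

17.6026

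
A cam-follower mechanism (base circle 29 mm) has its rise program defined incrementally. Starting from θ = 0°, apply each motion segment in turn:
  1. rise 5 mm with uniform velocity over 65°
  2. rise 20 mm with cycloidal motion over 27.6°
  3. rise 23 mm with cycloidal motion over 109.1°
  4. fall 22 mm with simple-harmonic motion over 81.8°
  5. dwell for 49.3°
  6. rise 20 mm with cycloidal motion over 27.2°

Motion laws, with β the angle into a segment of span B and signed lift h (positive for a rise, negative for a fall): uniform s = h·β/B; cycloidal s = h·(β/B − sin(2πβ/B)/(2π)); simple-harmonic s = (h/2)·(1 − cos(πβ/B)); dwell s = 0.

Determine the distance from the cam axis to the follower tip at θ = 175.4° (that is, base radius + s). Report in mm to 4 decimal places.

seg 1 [0°–65°] uniform, h=5: full span → s += 5 → s = 5.0000
seg 2 [65°–92.6°] cycloidal, h=20: full span → s += 20 → s = 25.0000
seg 3 [92.6°–201.7°] cycloidal, h=23: θ=175.4° here. β=82.8, B=109.1. 23·(0.7589 − sin(2π·0.7589)/(2π)) = 21.1103 → s = 46.1103
radial distance = base radius + s = 29 + 46.1103 = 75.1103

75.1103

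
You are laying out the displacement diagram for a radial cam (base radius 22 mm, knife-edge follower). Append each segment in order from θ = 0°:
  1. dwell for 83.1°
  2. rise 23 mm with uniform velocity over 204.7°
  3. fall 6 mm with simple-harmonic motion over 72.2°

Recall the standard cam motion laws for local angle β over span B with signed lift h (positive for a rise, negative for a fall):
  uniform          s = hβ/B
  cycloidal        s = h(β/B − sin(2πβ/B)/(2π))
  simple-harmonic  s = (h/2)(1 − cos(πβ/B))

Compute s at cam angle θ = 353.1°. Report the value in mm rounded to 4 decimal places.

seg 1 [0°–83.1°] dwell: s stays 0.0000
seg 2 [83.1°–287.8°] uniform, h=23: full span → s += 23 → s = 23.0000
seg 3 [287.8°–360°] simple-harmonic, h=-6: θ=353.1° here. β=65.3, B=72.2. -6/2·(1 − cos(π·0.9044)) = -5.8658 → s = 17.1342

17.1342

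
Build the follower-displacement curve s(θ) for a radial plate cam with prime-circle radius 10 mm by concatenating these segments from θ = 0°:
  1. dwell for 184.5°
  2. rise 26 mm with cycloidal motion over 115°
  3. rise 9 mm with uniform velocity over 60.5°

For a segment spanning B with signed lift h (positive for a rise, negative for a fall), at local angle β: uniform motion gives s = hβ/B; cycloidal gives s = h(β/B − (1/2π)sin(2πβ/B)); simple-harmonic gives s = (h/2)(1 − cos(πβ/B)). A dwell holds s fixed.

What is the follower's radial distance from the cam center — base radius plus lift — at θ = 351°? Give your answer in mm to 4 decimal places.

seg 1 [0°–184.5°] dwell: s stays 0.0000
seg 2 [184.5°–299.5°] cycloidal, h=26: full span → s += 26 → s = 26.0000
seg 3 [299.5°–360°] uniform, h=9: θ=351° here. β=51.5, B=60.5. 9·51.5/60.5 = 7.6612 → s = 33.6612
radial distance = base radius + s = 10 + 33.6612 = 43.6612

43.6612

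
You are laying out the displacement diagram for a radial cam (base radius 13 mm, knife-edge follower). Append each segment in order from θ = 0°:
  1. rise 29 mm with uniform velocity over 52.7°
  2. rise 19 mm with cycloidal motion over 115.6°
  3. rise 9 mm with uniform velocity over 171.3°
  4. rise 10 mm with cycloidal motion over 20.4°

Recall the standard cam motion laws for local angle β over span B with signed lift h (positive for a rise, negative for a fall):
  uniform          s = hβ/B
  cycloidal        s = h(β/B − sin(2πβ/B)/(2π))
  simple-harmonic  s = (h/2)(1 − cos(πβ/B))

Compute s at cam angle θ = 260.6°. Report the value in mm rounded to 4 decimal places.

seg 1 [0°–52.7°] uniform, h=29: full span → s += 29 → s = 29.0000
seg 2 [52.7°–168.3°] cycloidal, h=19: full span → s += 19 → s = 48.0000
seg 3 [168.3°–339.6°] uniform, h=9: θ=260.6° here. β=92.3, B=171.3. 9·92.3/171.3 = 4.8494 → s = 52.8494

52.8494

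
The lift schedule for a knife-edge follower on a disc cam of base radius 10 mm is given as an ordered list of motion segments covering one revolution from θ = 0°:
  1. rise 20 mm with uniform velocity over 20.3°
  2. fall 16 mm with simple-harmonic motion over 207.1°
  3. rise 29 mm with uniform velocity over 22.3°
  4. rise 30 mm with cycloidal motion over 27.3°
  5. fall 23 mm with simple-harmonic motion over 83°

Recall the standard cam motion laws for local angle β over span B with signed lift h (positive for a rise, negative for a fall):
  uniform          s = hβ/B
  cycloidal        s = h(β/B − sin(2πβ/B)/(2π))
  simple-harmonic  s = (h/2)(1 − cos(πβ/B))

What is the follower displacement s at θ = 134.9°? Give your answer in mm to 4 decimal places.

seg 1 [0°–20.3°] uniform, h=20: full span → s += 20 → s = 20.0000
seg 2 [20.3°–227.4°] simple-harmonic, h=-16: θ=134.9° here. β=114.6, B=207.1. -16/2·(1 − cos(π·0.5534)) = -9.3347 → s = 10.6653

10.6653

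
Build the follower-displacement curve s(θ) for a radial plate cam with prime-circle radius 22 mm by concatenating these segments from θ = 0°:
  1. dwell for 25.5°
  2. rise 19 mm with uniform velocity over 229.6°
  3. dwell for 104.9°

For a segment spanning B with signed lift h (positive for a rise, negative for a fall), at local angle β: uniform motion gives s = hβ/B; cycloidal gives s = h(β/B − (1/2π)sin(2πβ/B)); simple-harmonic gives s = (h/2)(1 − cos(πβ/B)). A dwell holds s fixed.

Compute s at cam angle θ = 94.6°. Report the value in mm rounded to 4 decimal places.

seg 1 [0°–25.5°] dwell: s stays 0.0000
seg 2 [25.5°–255.1°] uniform, h=19: θ=94.6° here. β=69.1, B=229.6. 19·69.1/229.6 = 5.7182 → s = 5.7182

5.7182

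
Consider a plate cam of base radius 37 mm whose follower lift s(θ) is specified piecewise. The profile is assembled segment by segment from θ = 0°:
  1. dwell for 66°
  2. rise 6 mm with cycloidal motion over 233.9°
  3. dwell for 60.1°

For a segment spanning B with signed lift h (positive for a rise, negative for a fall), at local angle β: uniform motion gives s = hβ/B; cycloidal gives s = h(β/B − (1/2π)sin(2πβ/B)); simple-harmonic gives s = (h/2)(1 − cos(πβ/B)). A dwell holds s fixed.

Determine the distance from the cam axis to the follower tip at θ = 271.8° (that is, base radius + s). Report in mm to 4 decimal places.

seg 1 [0°–66°] dwell: s stays 0.0000
seg 2 [66°–299.9°] cycloidal, h=6: θ=271.8° here. β=205.8, B=233.9. 6·(0.8799 − sin(2π·0.8799)/(2π)) = 5.9335 → s = 5.9335
radial distance = base radius + s = 37 + 5.9335 = 42.9335

42.9335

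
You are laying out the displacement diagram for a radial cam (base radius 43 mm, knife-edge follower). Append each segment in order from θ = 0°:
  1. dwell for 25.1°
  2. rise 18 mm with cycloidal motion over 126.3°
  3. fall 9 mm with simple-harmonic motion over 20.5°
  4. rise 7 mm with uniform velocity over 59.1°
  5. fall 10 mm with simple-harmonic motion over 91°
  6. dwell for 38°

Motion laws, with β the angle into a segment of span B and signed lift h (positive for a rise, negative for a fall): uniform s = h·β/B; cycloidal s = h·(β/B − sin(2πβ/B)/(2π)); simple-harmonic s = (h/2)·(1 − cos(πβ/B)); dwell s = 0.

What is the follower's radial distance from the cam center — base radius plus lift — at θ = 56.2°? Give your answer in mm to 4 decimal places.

seg 1 [0°–25.1°] dwell: s stays 0.0000
seg 2 [25.1°–151.4°] cycloidal, h=18: θ=56.2° here. β=31.1, B=126.3. 18·(0.2462 − sin(2π·0.2462)/(2π)) = 1.5683 → s = 1.5683
radial distance = base radius + s = 43 + 1.5683 = 44.5683

44.5683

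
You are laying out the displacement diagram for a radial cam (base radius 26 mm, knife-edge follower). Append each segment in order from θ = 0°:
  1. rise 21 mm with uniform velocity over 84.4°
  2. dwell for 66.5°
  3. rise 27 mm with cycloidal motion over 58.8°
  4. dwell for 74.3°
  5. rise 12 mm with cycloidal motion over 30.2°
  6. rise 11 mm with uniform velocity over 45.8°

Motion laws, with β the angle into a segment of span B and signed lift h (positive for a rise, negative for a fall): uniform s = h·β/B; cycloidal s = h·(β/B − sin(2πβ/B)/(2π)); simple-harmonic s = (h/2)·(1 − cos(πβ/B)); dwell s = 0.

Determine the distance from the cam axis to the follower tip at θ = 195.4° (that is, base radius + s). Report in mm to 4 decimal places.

seg 1 [0°–84.4°] uniform, h=21: full span → s += 21 → s = 21.0000
seg 2 [84.4°–150.9°] dwell: s stays 21.0000
seg 3 [150.9°–209.7°] cycloidal, h=27: θ=195.4° here. β=44.5, B=58.8. 27·(0.7568 − sin(2π·0.7568)/(2π)) = 24.7269 → s = 45.7269
radial distance = base radius + s = 26 + 45.7269 = 71.7269

71.7269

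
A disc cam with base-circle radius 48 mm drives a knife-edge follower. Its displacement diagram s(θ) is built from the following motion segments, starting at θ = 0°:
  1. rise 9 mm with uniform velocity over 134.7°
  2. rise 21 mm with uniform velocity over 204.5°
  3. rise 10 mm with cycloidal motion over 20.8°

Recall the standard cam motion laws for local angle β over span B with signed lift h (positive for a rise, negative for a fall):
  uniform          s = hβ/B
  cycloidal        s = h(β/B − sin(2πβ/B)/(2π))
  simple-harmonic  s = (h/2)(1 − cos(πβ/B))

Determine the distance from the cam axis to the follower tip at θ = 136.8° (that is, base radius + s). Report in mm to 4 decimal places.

seg 1 [0°–134.7°] uniform, h=9: full span → s += 9 → s = 9.0000
seg 2 [134.7°–339.2°] uniform, h=21: θ=136.8° here. β=2.1, B=204.5. 21·2.1/204.5 = 0.2156 → s = 9.2156
radial distance = base radius + s = 48 + 9.2156 = 57.2156

57.2156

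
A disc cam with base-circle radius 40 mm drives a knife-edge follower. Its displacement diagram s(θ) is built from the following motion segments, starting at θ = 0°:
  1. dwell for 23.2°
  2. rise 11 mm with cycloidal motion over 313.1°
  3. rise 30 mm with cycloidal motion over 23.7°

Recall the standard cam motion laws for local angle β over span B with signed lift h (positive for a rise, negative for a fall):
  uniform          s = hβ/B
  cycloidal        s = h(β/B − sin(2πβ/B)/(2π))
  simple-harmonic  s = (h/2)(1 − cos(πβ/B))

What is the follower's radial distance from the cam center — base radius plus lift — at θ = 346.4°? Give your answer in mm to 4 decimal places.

seg 1 [0°–23.2°] dwell: s stays 0.0000
seg 2 [23.2°–336.3°] cycloidal, h=11: full span → s += 11 → s = 11.0000
seg 3 [336.3°–360°] cycloidal, h=30: θ=346.4° here. β=10.1, B=23.7. 30·(0.4262 − sin(2π·0.4262)/(2π)) = 10.6482 → s = 21.6482
radial distance = base radius + s = 40 + 21.6482 = 61.6482

61.6482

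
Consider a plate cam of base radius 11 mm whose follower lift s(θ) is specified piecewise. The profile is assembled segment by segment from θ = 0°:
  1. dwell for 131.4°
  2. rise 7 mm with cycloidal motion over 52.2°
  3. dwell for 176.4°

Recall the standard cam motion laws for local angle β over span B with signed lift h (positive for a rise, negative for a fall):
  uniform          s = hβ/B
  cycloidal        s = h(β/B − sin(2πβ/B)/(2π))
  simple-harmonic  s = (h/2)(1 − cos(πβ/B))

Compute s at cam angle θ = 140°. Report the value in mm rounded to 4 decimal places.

seg 1 [0°–131.4°] dwell: s stays 0.0000
seg 2 [131.4°–183.6°] cycloidal, h=7: θ=140° here. β=8.6, B=52.2. 7·(0.1648 − sin(2π·0.1648)/(2π)) = 0.1952 → s = 0.1952

0.1952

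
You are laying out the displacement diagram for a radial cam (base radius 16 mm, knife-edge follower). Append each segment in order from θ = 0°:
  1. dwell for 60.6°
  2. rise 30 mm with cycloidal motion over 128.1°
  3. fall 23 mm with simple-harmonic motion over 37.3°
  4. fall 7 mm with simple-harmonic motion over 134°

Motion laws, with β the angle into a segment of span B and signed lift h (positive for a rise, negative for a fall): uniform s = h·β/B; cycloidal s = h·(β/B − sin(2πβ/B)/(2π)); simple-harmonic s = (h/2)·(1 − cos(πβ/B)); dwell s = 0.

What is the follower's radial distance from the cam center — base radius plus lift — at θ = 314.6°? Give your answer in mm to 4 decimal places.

seg 1 [0°–60.6°] dwell: s stays 0.0000
seg 2 [60.6°–188.7°] cycloidal, h=30: full span → s += 30 → s = 30.0000
seg 3 [188.7°–226°] simple-harmonic, h=-23: full span → s += -23 → s = 7.0000
seg 4 [226°–360°] simple-harmonic, h=-7: θ=314.6° here. β=88.6, B=134. -7/2·(1 − cos(π·0.6612)) = -5.1976 → s = 1.8024
radial distance = base radius + s = 16 + 1.8024 = 17.8024

17.8024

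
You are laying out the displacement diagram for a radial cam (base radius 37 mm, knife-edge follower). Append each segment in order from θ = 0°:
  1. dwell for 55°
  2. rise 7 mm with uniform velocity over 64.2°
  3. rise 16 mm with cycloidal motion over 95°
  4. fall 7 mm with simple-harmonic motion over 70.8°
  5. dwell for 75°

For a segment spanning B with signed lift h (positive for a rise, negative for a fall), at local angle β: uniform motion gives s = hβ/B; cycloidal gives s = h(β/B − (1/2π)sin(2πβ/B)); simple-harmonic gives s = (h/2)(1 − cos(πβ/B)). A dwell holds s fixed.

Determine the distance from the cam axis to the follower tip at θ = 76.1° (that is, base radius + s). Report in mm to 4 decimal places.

seg 1 [0°–55°] dwell: s stays 0.0000
seg 2 [55°–119.2°] uniform, h=7: θ=76.1° here. β=21.1, B=64.2. 7·21.1/64.2 = 2.3006 → s = 2.3006
radial distance = base radius + s = 37 + 2.3006 = 39.3006

39.3006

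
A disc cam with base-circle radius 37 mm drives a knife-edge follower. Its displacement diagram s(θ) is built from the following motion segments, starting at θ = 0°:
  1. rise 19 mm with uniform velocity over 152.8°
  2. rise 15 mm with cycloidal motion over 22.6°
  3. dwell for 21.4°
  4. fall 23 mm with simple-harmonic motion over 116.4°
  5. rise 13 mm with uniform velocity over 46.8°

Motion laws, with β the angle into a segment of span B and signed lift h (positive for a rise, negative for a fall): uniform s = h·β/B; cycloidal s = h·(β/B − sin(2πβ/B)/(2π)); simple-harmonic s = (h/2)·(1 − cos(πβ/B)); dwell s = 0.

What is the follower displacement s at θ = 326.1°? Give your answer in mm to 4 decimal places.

seg 1 [0°–152.8°] uniform, h=19: full span → s += 19 → s = 19.0000
seg 2 [152.8°–175.4°] cycloidal, h=15: full span → s += 15 → s = 34.0000
seg 3 [175.4°–196.8°] dwell: s stays 34.0000
seg 4 [196.8°–313.2°] simple-harmonic, h=-23: full span → s += -23 → s = 11.0000
seg 5 [313.2°–360°] uniform, h=13: θ=326.1° here. β=12.9, B=46.8. 13·12.9/46.8 = 3.5833 → s = 14.5833

14.5833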